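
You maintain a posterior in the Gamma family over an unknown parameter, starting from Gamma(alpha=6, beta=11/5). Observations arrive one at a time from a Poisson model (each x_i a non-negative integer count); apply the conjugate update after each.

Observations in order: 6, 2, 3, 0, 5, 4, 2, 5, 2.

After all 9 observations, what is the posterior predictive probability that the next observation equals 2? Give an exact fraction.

obs 1: x=6 → posterior Gamma(12, 16/5)
obs 2: x=2 → posterior Gamma(14, 21/5)
obs 3: x=3 → posterior Gamma(17, 26/5)
obs 4: x=0 → posterior Gamma(17, 31/5)
obs 5: x=5 → posterior Gamma(22, 36/5)
obs 6: x=4 → posterior Gamma(26, 41/5)
obs 7: x=2 → posterior Gamma(28, 46/5)
obs 8: x=5 → posterior Gamma(33, 51/5)
obs 9: x=2 → posterior Gamma(35, 56/5)

242025710284634413188503326317489732888938759169676861633462272000/1140785245133792616459552368536071392807825497489589915543355119821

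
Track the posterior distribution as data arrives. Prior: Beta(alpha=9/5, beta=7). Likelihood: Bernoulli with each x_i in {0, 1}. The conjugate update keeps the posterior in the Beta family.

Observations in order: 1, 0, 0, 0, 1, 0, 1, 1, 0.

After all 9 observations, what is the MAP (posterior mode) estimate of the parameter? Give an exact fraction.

obs 1: x=1 → posterior Beta(14/5, 7)
obs 2: x=0 → posterior Beta(14/5, 8)
obs 3: x=0 → posterior Beta(14/5, 9)
obs 4: x=0 → posterior Beta(14/5, 10)
obs 5: x=1 → posterior Beta(19/5, 10)
obs 6: x=0 → posterior Beta(19/5, 11)
obs 7: x=1 → posterior Beta(24/5, 11)
obs 8: x=1 → posterior Beta(29/5, 11)
obs 9: x=0 → posterior Beta(29/5, 12)

24/79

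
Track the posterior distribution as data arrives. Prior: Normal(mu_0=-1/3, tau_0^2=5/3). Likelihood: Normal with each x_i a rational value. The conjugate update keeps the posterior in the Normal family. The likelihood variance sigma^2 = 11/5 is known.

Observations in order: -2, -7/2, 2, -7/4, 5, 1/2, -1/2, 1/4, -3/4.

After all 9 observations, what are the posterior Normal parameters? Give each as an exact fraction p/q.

mu_0=-119/1032, tau_0^2=55/258

obs 1: x=-2 → posterior Normal(-61/58, 55/58)
obs 2: x=-7/2 → posterior Normal(-297/166, 55/83)
obs 3: x=2 → posterior Normal(-197/216, 55/108)
obs 4: x=-7/4 → posterior Normal(-569/532, 55/133)
obs 5: x=5 → posterior Normal(-69/632, 55/158)
obs 6: x=1/2 → posterior Normal(-19/732, 55/183)
obs 7: x=-1/2 → posterior Normal(-69/832, 55/208)
obs 8: x=1/4 → posterior Normal(-11/233, 55/233)
obs 9: x=-3/4 → posterior Normal(-119/1032, 55/258)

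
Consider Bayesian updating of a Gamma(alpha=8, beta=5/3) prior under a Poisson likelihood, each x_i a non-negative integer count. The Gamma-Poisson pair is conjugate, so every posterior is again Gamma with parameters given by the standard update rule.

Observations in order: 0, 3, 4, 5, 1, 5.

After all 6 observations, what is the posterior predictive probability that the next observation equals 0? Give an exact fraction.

obs 1: x=0 → posterior Gamma(8, 8/3)
obs 2: x=3 → posterior Gamma(11, 11/3)
obs 3: x=4 → posterior Gamma(15, 14/3)
obs 4: x=5 → posterior Gamma(20, 17/3)
obs 5: x=1 → posterior Gamma(21, 20/3)
obs 6: x=5 → posterior Gamma(26, 23/3)

254052654154149545721997685422868689/6156119580207157310796674288400203776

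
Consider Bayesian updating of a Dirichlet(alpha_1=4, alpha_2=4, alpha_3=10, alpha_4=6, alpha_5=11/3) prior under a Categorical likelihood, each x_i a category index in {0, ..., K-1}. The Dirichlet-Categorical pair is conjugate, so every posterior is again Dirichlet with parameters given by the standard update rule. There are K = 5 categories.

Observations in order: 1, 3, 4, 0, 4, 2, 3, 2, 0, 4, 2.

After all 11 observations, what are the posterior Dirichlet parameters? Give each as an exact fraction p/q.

obs 1: x=1 → posterior Dirichlet(4, 5, 10, 6, 11/3)
obs 2: x=3 → posterior Dirichlet(4, 5, 10, 7, 11/3)
obs 3: x=4 → posterior Dirichlet(4, 5, 10, 7, 14/3)
obs 4: x=0 → posterior Dirichlet(5, 5, 10, 7, 14/3)
obs 5: x=4 → posterior Dirichlet(5, 5, 10, 7, 17/3)
obs 6: x=2 → posterior Dirichlet(5, 5, 11, 7, 17/3)
obs 7: x=3 → posterior Dirichlet(5, 5, 11, 8, 17/3)
obs 8: x=2 → posterior Dirichlet(5, 5, 12, 8, 17/3)
obs 9: x=0 → posterior Dirichlet(6, 5, 12, 8, 17/3)
obs 10: x=4 → posterior Dirichlet(6, 5, 12, 8, 20/3)
obs 11: x=2 → posterior Dirichlet(6, 5, 13, 8, 20/3)

alpha_1=6, alpha_2=5, alpha_3=13, alpha_4=8, alpha_5=20/3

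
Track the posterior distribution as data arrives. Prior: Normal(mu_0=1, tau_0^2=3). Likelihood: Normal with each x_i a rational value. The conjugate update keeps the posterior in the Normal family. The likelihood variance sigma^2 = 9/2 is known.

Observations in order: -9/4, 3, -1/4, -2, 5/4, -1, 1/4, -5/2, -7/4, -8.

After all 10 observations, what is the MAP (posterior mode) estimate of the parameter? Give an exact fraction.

obs 1: x=-9/4 → posterior Normal(-3/10, 9/5)
obs 2: x=3 → posterior Normal(9/14, 9/7)
obs 3: x=-1/4 → posterior Normal(4/9, 1)
obs 4: x=-2 → posterior Normal(0, 9/11)
obs 5: x=5/4 → posterior Normal(5/26, 9/13)
obs 6: x=-1 → posterior Normal(1/30, 3/5)
obs 7: x=1/4 → posterior Normal(1/17, 9/17)
obs 8: x=-5/2 → posterior Normal(-4/19, 9/19)
obs 9: x=-7/4 → posterior Normal(-5/14, 3/7)
obs 10: x=-8 → posterior Normal(-47/46, 9/23)

-47/46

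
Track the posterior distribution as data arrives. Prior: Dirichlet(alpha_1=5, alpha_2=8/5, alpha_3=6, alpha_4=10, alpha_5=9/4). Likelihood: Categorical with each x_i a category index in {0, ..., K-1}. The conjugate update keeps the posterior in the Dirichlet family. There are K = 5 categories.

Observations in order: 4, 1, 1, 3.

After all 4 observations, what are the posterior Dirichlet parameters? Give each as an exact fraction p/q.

alpha_1=5, alpha_2=18/5, alpha_3=6, alpha_4=11, alpha_5=13/4

obs 1: x=4 → posterior Dirichlet(5, 8/5, 6, 10, 13/4)
obs 2: x=1 → posterior Dirichlet(5, 13/5, 6, 10, 13/4)
obs 3: x=1 → posterior Dirichlet(5, 18/5, 6, 10, 13/4)
obs 4: x=3 → posterior Dirichlet(5, 18/5, 6, 11, 13/4)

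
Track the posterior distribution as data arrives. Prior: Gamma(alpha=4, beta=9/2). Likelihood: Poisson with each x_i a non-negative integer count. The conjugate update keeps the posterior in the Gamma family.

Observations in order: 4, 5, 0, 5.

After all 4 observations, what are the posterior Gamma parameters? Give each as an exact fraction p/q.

alpha=18, beta=17/2

obs 1: x=4 → posterior Gamma(8, 11/2)
obs 2: x=5 → posterior Gamma(13, 13/2)
obs 3: x=0 → posterior Gamma(13, 15/2)
obs 4: x=5 → posterior Gamma(18, 17/2)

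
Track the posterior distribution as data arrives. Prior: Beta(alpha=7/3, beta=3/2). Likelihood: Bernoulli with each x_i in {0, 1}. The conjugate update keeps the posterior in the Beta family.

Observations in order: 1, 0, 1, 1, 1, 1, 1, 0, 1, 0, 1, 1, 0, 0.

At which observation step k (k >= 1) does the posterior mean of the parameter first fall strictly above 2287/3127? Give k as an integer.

k = 6

obs 1: x=1 → posterior Beta(10/3, 3/2)
obs 2: x=0 → posterior Beta(10/3, 5/2)
obs 3: x=1 → posterior Beta(13/3, 5/2)
obs 4: x=1 → posterior Beta(16/3, 5/2)
obs 5: x=1 → posterior Beta(19/3, 5/2)
obs 6: x=1 → posterior Beta(22/3, 5/2)
obs 7: x=1 → posterior Beta(25/3, 5/2)
obs 8: x=0 → posterior Beta(25/3, 7/2)
obs 9: x=1 → posterior Beta(28/3, 7/2)
obs 10: x=0 → posterior Beta(28/3, 9/2)
obs 11: x=1 → posterior Beta(31/3, 9/2)
obs 12: x=1 → posterior Beta(34/3, 9/2)
obs 13: x=0 → posterior Beta(34/3, 11/2)
obs 14: x=0 → posterior Beta(34/3, 13/2)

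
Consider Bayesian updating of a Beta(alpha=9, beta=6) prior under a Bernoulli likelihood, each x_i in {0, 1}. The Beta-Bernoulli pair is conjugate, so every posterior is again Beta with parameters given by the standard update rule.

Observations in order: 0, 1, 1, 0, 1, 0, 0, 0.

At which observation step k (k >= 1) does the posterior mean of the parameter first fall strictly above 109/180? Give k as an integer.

k = 3

obs 1: x=0 → posterior Beta(9, 7)
obs 2: x=1 → posterior Beta(10, 7)
obs 3: x=1 → posterior Beta(11, 7)
obs 4: x=0 → posterior Beta(11, 8)
obs 5: x=1 → posterior Beta(12, 8)
obs 6: x=0 → posterior Beta(12, 9)
obs 7: x=0 → posterior Beta(12, 10)
obs 8: x=0 → posterior Beta(12, 11)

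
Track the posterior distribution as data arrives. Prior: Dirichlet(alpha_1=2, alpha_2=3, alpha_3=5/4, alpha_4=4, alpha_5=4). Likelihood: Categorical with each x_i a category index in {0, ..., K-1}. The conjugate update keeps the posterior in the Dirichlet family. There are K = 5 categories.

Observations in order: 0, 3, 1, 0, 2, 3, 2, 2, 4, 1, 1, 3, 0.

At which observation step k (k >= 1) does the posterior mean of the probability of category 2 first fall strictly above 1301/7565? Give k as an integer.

obs 1: x=0 → posterior Dirichlet(3, 3, 5/4, 4, 4)
obs 2: x=3 → posterior Dirichlet(3, 3, 5/4, 5, 4)
obs 3: x=1 → posterior Dirichlet(3, 4, 5/4, 5, 4)
obs 4: x=0 → posterior Dirichlet(4, 4, 5/4, 5, 4)
obs 5: x=2 → posterior Dirichlet(4, 4, 9/4, 5, 4)
obs 6: x=3 → posterior Dirichlet(4, 4, 9/4, 6, 4)
obs 7: x=2 → posterior Dirichlet(4, 4, 13/4, 6, 4)
obs 8: x=2 → posterior Dirichlet(4, 4, 17/4, 6, 4)
obs 9: x=4 → posterior Dirichlet(4, 4, 17/4, 6, 5)
obs 10: x=1 → posterior Dirichlet(4, 5, 17/4, 6, 5)
obs 11: x=1 → posterior Dirichlet(4, 6, 17/4, 6, 5)
obs 12: x=3 → posterior Dirichlet(4, 6, 17/4, 7, 5)
obs 13: x=0 → posterior Dirichlet(5, 6, 17/4, 7, 5)

k = 8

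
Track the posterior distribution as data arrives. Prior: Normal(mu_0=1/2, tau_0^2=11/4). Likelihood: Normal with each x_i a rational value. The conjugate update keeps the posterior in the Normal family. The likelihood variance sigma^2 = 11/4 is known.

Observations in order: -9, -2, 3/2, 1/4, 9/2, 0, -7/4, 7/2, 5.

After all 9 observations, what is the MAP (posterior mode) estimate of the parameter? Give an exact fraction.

1/4

obs 1: x=-9 → posterior Normal(-17/4, 11/8)
obs 2: x=-2 → posterior Normal(-7/2, 11/12)
obs 3: x=3/2 → posterior Normal(-9/4, 11/16)
obs 4: x=1/4 → posterior Normal(-7/4, 11/20)
obs 5: x=9/2 → posterior Normal(-17/24, 11/24)
obs 6: x=0 → posterior Normal(-17/28, 11/28)
obs 7: x=-7/4 → posterior Normal(-3/4, 11/32)
obs 8: x=7/2 → posterior Normal(-5/18, 11/36)
obs 9: x=5 → posterior Normal(1/4, 11/40)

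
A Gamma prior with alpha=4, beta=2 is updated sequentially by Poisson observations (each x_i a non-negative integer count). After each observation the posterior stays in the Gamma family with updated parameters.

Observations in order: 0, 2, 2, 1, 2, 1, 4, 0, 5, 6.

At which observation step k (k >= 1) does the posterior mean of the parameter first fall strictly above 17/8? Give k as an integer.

obs 1: x=0 → posterior Gamma(4, 3)
obs 2: x=2 → posterior Gamma(6, 4)
obs 3: x=2 → posterior Gamma(8, 5)
obs 4: x=1 → posterior Gamma(9, 6)
obs 5: x=2 → posterior Gamma(11, 7)
obs 6: x=1 → posterior Gamma(12, 8)
obs 7: x=4 → posterior Gamma(16, 9)
obs 8: x=0 → posterior Gamma(16, 10)
obs 9: x=5 → posterior Gamma(21, 11)
obs 10: x=6 → posterior Gamma(27, 12)

k = 10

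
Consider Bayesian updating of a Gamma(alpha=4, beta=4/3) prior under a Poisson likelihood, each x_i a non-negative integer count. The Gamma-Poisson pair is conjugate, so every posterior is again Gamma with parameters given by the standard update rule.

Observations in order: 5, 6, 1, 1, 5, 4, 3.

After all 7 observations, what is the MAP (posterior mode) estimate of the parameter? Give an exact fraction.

obs 1: x=5 → posterior Gamma(9, 7/3)
obs 2: x=6 → posterior Gamma(15, 10/3)
obs 3: x=1 → posterior Gamma(16, 13/3)
obs 4: x=1 → posterior Gamma(17, 16/3)
obs 5: x=5 → posterior Gamma(22, 19/3)
obs 6: x=4 → posterior Gamma(26, 22/3)
obs 7: x=3 → posterior Gamma(29, 25/3)

84/25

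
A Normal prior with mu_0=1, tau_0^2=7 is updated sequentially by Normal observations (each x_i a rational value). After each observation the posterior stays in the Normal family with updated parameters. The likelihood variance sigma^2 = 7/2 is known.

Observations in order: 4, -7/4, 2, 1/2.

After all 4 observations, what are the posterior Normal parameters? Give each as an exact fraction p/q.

obs 1: x=4 → posterior Normal(3, 7/3)
obs 2: x=-7/4 → posterior Normal(11/10, 7/5)
obs 3: x=2 → posterior Normal(19/14, 1)
obs 4: x=1/2 → posterior Normal(7/6, 7/9)

mu_0=7/6, tau_0^2=7/9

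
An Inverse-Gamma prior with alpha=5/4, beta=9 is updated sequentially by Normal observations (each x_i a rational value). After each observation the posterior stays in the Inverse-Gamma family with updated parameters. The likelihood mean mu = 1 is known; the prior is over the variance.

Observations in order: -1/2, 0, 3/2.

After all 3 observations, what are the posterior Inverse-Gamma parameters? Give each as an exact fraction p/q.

obs 1: x=-1/2 → posterior Inverse-Gamma(7/4, 81/8)
obs 2: x=0 → posterior Inverse-Gamma(9/4, 85/8)
obs 3: x=3/2 → posterior Inverse-Gamma(11/4, 43/4)

alpha=11/4, beta=43/4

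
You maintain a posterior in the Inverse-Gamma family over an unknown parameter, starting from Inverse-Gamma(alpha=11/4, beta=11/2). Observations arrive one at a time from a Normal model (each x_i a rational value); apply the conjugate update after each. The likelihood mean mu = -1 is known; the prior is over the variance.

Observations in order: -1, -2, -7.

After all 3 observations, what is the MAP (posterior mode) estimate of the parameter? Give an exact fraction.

obs 1: x=-1 → posterior Inverse-Gamma(13/4, 11/2)
obs 2: x=-2 → posterior Inverse-Gamma(15/4, 6)
obs 3: x=-7 → posterior Inverse-Gamma(17/4, 24)

32/7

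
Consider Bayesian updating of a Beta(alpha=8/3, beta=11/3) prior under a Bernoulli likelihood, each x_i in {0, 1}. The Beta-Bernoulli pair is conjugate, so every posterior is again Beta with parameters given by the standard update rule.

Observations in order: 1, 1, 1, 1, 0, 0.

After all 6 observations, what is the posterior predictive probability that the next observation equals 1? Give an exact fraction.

obs 1: x=1 → posterior Beta(11/3, 11/3)
obs 2: x=1 → posterior Beta(14/3, 11/3)
obs 3: x=1 → posterior Beta(17/3, 11/3)
obs 4: x=1 → posterior Beta(20/3, 11/3)
obs 5: x=0 → posterior Beta(20/3, 14/3)
obs 6: x=0 → posterior Beta(20/3, 17/3)

20/37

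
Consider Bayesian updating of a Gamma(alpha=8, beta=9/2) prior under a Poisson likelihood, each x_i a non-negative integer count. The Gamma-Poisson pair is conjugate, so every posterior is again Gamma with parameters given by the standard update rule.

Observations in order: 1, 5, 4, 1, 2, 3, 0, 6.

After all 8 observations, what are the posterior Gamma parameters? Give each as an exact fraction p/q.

obs 1: x=1 → posterior Gamma(9, 11/2)
obs 2: x=5 → posterior Gamma(14, 13/2)
obs 3: x=4 → posterior Gamma(18, 15/2)
obs 4: x=1 → posterior Gamma(19, 17/2)
obs 5: x=2 → posterior Gamma(21, 19/2)
obs 6: x=3 → posterior Gamma(24, 21/2)
obs 7: x=0 → posterior Gamma(24, 23/2)
obs 8: x=6 → posterior Gamma(30, 25/2)

alpha=30, beta=25/2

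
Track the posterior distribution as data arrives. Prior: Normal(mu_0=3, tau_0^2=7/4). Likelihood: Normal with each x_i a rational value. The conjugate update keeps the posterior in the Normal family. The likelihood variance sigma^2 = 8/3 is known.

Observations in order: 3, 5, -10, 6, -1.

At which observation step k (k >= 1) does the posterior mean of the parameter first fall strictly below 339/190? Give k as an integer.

obs 1: x=3 → posterior Normal(3, 56/53)
obs 2: x=5 → posterior Normal(132/37, 28/37)
obs 3: x=-10 → posterior Normal(54/95, 56/95)
obs 4: x=6 → posterior Normal(45/29, 14/29)
obs 5: x=-1 → posterior Normal(159/137, 56/137)

k = 3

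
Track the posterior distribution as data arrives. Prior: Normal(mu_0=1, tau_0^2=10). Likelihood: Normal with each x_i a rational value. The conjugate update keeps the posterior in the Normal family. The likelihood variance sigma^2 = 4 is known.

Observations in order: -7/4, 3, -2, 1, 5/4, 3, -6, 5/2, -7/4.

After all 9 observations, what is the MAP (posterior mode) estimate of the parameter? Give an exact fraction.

-7/188

obs 1: x=-7/4 → posterior Normal(-27/28, 20/7)
obs 2: x=3 → posterior Normal(11/16, 5/3)
obs 3: x=-2 → posterior Normal(-7/68, 20/17)
obs 4: x=1 → posterior Normal(13/88, 10/11)
obs 5: x=5/4 → posterior Normal(19/54, 20/27)
obs 6: x=3 → posterior Normal(49/64, 5/8)
obs 7: x=-6 → posterior Normal(-11/74, 20/37)
obs 8: x=5/2 → posterior Normal(1/6, 10/21)
obs 9: x=-7/4 → posterior Normal(-7/188, 20/47)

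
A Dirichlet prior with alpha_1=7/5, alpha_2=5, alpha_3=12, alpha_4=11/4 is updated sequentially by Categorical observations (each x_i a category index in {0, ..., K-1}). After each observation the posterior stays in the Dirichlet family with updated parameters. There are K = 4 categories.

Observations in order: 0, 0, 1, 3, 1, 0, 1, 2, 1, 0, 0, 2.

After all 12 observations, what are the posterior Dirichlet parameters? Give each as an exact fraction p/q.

alpha_1=32/5, alpha_2=9, alpha_3=14, alpha_4=15/4

obs 1: x=0 → posterior Dirichlet(12/5, 5, 12, 11/4)
obs 2: x=0 → posterior Dirichlet(17/5, 5, 12, 11/4)
obs 3: x=1 → posterior Dirichlet(17/5, 6, 12, 11/4)
obs 4: x=3 → posterior Dirichlet(17/5, 6, 12, 15/4)
obs 5: x=1 → posterior Dirichlet(17/5, 7, 12, 15/4)
obs 6: x=0 → posterior Dirichlet(22/5, 7, 12, 15/4)
obs 7: x=1 → posterior Dirichlet(22/5, 8, 12, 15/4)
obs 8: x=2 → posterior Dirichlet(22/5, 8, 13, 15/4)
obs 9: x=1 → posterior Dirichlet(22/5, 9, 13, 15/4)
obs 10: x=0 → posterior Dirichlet(27/5, 9, 13, 15/4)
obs 11: x=0 → posterior Dirichlet(32/5, 9, 13, 15/4)
obs 12: x=2 → posterior Dirichlet(32/5, 9, 14, 15/4)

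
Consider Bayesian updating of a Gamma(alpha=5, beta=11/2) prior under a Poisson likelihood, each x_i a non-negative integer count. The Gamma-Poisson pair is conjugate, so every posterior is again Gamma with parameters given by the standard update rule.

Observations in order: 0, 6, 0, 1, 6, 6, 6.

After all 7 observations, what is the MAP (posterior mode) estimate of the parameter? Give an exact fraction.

58/25

obs 1: x=0 → posterior Gamma(5, 13/2)
obs 2: x=6 → posterior Gamma(11, 15/2)
obs 3: x=0 → posterior Gamma(11, 17/2)
obs 4: x=1 → posterior Gamma(12, 19/2)
obs 5: x=6 → posterior Gamma(18, 21/2)
obs 6: x=6 → posterior Gamma(24, 23/2)
obs 7: x=6 → posterior Gamma(30, 25/2)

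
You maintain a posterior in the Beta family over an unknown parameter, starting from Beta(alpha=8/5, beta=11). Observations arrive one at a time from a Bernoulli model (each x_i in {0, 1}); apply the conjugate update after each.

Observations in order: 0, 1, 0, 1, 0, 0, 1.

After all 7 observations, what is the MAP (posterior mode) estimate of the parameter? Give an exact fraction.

obs 1: x=0 → posterior Beta(8/5, 12)
obs 2: x=1 → posterior Beta(13/5, 12)
obs 3: x=0 → posterior Beta(13/5, 13)
obs 4: x=1 → posterior Beta(18/5, 13)
obs 5: x=0 → posterior Beta(18/5, 14)
obs 6: x=0 → posterior Beta(18/5, 15)
obs 7: x=1 → posterior Beta(23/5, 15)

9/44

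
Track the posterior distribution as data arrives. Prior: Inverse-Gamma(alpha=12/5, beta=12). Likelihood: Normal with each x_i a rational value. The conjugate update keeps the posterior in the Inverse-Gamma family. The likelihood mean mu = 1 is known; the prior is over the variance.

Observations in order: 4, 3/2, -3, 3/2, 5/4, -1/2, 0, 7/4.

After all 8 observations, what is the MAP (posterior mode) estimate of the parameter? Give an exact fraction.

2135/592

obs 1: x=4 → posterior Inverse-Gamma(29/10, 33/2)
obs 2: x=3/2 → posterior Inverse-Gamma(17/5, 133/8)
obs 3: x=-3 → posterior Inverse-Gamma(39/10, 197/8)
obs 4: x=3/2 → posterior Inverse-Gamma(22/5, 99/4)
obs 5: x=5/4 → posterior Inverse-Gamma(49/10, 793/32)
obs 6: x=-1/2 → posterior Inverse-Gamma(27/5, 829/32)
obs 7: x=0 → posterior Inverse-Gamma(59/10, 845/32)
obs 8: x=7/4 → posterior Inverse-Gamma(32/5, 427/16)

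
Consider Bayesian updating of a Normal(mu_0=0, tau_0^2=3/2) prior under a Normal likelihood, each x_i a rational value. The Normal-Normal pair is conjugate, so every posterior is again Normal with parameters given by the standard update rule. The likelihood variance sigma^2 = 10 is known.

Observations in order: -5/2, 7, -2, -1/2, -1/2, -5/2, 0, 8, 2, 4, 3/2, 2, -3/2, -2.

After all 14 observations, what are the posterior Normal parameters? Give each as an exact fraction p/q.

mu_0=39/62, tau_0^2=15/31

obs 1: x=-5/2 → posterior Normal(-15/46, 30/23)
obs 2: x=7 → posterior Normal(27/52, 15/13)
obs 3: x=-2 → posterior Normal(15/58, 30/29)
obs 4: x=-1/2 → posterior Normal(3/16, 15/16)
obs 5: x=-1/2 → posterior Normal(9/70, 6/7)
obs 6: x=-5/2 → posterior Normal(-3/38, 15/19)
obs 7: x=0 → posterior Normal(-3/41, 30/41)
obs 8: x=8 → posterior Normal(21/44, 15/22)
obs 9: x=2 → posterior Normal(27/47, 30/47)
obs 10: x=4 → posterior Normal(39/50, 3/5)
obs 11: x=3/2 → posterior Normal(87/106, 30/53)
obs 12: x=2 → posterior Normal(99/112, 15/28)
obs 13: x=-3/2 → posterior Normal(45/59, 30/59)
obs 14: x=-2 → posterior Normal(39/62, 15/31)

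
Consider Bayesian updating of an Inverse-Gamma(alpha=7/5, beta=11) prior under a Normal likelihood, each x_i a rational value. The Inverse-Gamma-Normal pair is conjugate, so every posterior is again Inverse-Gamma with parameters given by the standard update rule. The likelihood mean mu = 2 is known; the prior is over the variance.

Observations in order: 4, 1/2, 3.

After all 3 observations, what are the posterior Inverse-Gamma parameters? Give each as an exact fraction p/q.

obs 1: x=4 → posterior Inverse-Gamma(19/10, 13)
obs 2: x=1/2 → posterior Inverse-Gamma(12/5, 113/8)
obs 3: x=3 → posterior Inverse-Gamma(29/10, 117/8)

alpha=29/10, beta=117/8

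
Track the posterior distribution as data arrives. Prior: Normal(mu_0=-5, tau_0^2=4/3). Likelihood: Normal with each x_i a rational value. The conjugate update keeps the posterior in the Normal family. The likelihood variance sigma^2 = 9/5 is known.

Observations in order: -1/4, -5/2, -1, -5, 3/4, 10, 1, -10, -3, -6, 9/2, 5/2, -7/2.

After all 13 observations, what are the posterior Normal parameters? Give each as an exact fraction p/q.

obs 1: x=-1/4 → posterior Normal(-140/47, 36/47)
obs 2: x=-5/2 → posterior Normal(-190/67, 36/67)
obs 3: x=-1 → posterior Normal(-70/29, 12/29)
obs 4: x=-5 → posterior Normal(-310/107, 36/107)
obs 5: x=3/4 → posterior Normal(-295/127, 36/127)
obs 6: x=10 → posterior Normal(-95/147, 12/49)
obs 7: x=1 → posterior Normal(-75/167, 36/167)
obs 8: x=-10 → posterior Normal(-25/17, 36/187)
obs 9: x=-3 → posterior Normal(-335/207, 4/23)
obs 10: x=-6 → posterior Normal(-455/227, 36/227)
obs 11: x=9/2 → posterior Normal(-365/247, 36/247)
obs 12: x=5/2 → posterior Normal(-105/89, 12/89)
obs 13: x=-7/2 → posterior Normal(-55/41, 36/287)

mu_0=-55/41, tau_0^2=36/287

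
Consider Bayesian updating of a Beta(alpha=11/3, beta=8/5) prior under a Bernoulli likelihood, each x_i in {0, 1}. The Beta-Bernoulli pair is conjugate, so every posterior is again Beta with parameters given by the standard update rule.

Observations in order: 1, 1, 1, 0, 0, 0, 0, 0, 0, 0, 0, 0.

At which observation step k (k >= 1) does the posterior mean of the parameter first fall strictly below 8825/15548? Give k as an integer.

k = 7

obs 1: x=1 → posterior Beta(14/3, 8/5)
obs 2: x=1 → posterior Beta(17/3, 8/5)
obs 3: x=1 → posterior Beta(20/3, 8/5)
obs 4: x=0 → posterior Beta(20/3, 13/5)
obs 5: x=0 → posterior Beta(20/3, 18/5)
obs 6: x=0 → posterior Beta(20/3, 23/5)
obs 7: x=0 → posterior Beta(20/3, 28/5)
obs 8: x=0 → posterior Beta(20/3, 33/5)
obs 9: x=0 → posterior Beta(20/3, 38/5)
obs 10: x=0 → posterior Beta(20/3, 43/5)
obs 11: x=0 → posterior Beta(20/3, 48/5)
obs 12: x=0 → posterior Beta(20/3, 53/5)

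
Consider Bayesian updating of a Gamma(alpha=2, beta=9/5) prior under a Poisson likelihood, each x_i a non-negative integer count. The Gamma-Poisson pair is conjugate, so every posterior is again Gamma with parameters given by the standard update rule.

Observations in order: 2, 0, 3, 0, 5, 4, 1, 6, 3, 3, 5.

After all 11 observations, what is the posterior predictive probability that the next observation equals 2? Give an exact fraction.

382451254533639685578986977977196699400284312520304694801727488000/1579673259540862337584524598421131412416426926990516686194016714481

obs 1: x=2 → posterior Gamma(4, 14/5)
obs 2: x=0 → posterior Gamma(4, 19/5)
obs 3: x=3 → posterior Gamma(7, 24/5)
obs 4: x=0 → posterior Gamma(7, 29/5)
obs 5: x=5 → posterior Gamma(12, 34/5)
obs 6: x=4 → posterior Gamma(16, 39/5)
obs 7: x=1 → posterior Gamma(17, 44/5)
obs 8: x=6 → posterior Gamma(23, 49/5)
obs 9: x=3 → posterior Gamma(26, 54/5)
obs 10: x=3 → posterior Gamma(29, 59/5)
obs 11: x=5 → posterior Gamma(34, 64/5)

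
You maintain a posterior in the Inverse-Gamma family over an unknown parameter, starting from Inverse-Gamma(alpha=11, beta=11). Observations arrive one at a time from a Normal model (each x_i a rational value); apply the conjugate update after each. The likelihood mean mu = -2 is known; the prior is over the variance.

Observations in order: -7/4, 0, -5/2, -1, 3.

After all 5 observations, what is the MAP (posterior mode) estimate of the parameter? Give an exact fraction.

obs 1: x=-7/4 → posterior Inverse-Gamma(23/2, 353/32)
obs 2: x=0 → posterior Inverse-Gamma(12, 417/32)
obs 3: x=-5/2 → posterior Inverse-Gamma(25/2, 421/32)
obs 4: x=-1 → posterior Inverse-Gamma(13, 437/32)
obs 5: x=3 → posterior Inverse-Gamma(27/2, 837/32)

837/464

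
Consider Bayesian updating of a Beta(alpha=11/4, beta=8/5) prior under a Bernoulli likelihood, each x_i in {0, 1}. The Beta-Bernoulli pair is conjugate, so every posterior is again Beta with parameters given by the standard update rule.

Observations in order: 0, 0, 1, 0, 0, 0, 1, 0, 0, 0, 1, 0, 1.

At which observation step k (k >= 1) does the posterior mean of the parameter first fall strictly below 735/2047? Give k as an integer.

k = 9

obs 1: x=0 → posterior Beta(11/4, 13/5)
obs 2: x=0 → posterior Beta(11/4, 18/5)
obs 3: x=1 → posterior Beta(15/4, 18/5)
obs 4: x=0 → posterior Beta(15/4, 23/5)
obs 5: x=0 → posterior Beta(15/4, 28/5)
obs 6: x=0 → posterior Beta(15/4, 33/5)
obs 7: x=1 → posterior Beta(19/4, 33/5)
obs 8: x=0 → posterior Beta(19/4, 38/5)
obs 9: x=0 → posterior Beta(19/4, 43/5)
obs 10: x=0 → posterior Beta(19/4, 48/5)
obs 11: x=1 → posterior Beta(23/4, 48/5)
obs 12: x=0 → posterior Beta(23/4, 53/5)
obs 13: x=1 → posterior Beta(27/4, 53/5)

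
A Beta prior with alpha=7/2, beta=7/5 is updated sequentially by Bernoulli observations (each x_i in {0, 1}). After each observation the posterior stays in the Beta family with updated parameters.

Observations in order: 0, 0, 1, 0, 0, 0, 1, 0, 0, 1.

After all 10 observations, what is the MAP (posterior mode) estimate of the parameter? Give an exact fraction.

55/129

obs 1: x=0 → posterior Beta(7/2, 12/5)
obs 2: x=0 → posterior Beta(7/2, 17/5)
obs 3: x=1 → posterior Beta(9/2, 17/5)
obs 4: x=0 → posterior Beta(9/2, 22/5)
obs 5: x=0 → posterior Beta(9/2, 27/5)
obs 6: x=0 → posterior Beta(9/2, 32/5)
obs 7: x=1 → posterior Beta(11/2, 32/5)
obs 8: x=0 → posterior Beta(11/2, 37/5)
obs 9: x=0 → posterior Beta(11/2, 42/5)
obs 10: x=1 → posterior Beta(13/2, 42/5)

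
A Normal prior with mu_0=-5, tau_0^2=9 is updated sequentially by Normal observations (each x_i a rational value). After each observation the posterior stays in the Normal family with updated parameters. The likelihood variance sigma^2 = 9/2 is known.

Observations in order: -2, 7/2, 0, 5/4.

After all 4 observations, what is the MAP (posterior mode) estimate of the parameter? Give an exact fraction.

1/18

obs 1: x=-2 → posterior Normal(-3, 3)
obs 2: x=7/2 → posterior Normal(-2/5, 9/5)
obs 3: x=0 → posterior Normal(-2/7, 9/7)
obs 4: x=5/4 → posterior Normal(1/18, 1)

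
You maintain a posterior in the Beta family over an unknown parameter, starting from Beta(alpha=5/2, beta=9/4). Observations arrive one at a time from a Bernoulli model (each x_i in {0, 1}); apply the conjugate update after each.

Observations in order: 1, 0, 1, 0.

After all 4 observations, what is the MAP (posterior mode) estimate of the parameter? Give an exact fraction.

14/27

obs 1: x=1 → posterior Beta(7/2, 9/4)
obs 2: x=0 → posterior Beta(7/2, 13/4)
obs 3: x=1 → posterior Beta(9/2, 13/4)
obs 4: x=0 → posterior Beta(9/2, 17/4)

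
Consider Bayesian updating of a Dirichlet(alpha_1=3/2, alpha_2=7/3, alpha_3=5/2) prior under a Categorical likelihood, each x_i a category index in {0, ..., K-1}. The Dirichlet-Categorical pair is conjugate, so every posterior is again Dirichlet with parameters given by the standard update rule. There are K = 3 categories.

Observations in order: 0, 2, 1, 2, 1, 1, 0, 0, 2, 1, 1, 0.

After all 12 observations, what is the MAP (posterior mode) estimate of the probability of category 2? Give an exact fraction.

obs 1: x=0 → posterior Dirichlet(5/2, 7/3, 5/2)
obs 2: x=2 → posterior Dirichlet(5/2, 7/3, 7/2)
obs 3: x=1 → posterior Dirichlet(5/2, 10/3, 7/2)
obs 4: x=2 → posterior Dirichlet(5/2, 10/3, 9/2)
obs 5: x=1 → posterior Dirichlet(5/2, 13/3, 9/2)
obs 6: x=1 → posterior Dirichlet(5/2, 16/3, 9/2)
obs 7: x=0 → posterior Dirichlet(7/2, 16/3, 9/2)
obs 8: x=0 → posterior Dirichlet(9/2, 16/3, 9/2)
obs 9: x=2 → posterior Dirichlet(9/2, 16/3, 11/2)
obs 10: x=1 → posterior Dirichlet(9/2, 19/3, 11/2)
obs 11: x=1 → posterior Dirichlet(9/2, 22/3, 11/2)
obs 12: x=0 → posterior Dirichlet(11/2, 22/3, 11/2)

27/92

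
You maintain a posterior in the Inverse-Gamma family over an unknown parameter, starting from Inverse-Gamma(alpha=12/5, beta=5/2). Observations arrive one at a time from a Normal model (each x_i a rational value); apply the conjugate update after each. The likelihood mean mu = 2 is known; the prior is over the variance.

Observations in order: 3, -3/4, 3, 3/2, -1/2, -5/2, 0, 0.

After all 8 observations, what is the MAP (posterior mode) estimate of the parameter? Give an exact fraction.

obs 1: x=3 → posterior Inverse-Gamma(29/10, 3)
obs 2: x=-3/4 → posterior Inverse-Gamma(17/5, 217/32)
obs 3: x=3 → posterior Inverse-Gamma(39/10, 233/32)
obs 4: x=3/2 → posterior Inverse-Gamma(22/5, 237/32)
obs 5: x=-1/2 → posterior Inverse-Gamma(49/10, 337/32)
obs 6: x=-5/2 → posterior Inverse-Gamma(27/5, 661/32)
obs 7: x=0 → posterior Inverse-Gamma(59/10, 725/32)
obs 8: x=0 → posterior Inverse-Gamma(32/5, 789/32)

3945/1184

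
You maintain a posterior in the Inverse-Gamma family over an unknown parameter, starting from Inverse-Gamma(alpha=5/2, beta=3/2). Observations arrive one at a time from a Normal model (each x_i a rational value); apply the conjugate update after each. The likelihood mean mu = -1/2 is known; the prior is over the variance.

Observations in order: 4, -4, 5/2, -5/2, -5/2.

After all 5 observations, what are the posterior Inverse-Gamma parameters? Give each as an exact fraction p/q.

obs 1: x=4 → posterior Inverse-Gamma(3, 93/8)
obs 2: x=-4 → posterior Inverse-Gamma(7/2, 71/4)
obs 3: x=5/2 → posterior Inverse-Gamma(4, 89/4)
obs 4: x=-5/2 → posterior Inverse-Gamma(9/2, 97/4)
obs 5: x=-5/2 → posterior Inverse-Gamma(5, 105/4)

alpha=5, beta=105/4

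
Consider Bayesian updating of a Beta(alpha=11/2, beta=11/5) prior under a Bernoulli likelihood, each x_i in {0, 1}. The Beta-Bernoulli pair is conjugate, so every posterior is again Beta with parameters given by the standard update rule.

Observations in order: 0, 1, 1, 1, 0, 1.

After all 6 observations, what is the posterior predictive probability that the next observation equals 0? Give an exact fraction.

42/137

obs 1: x=0 → posterior Beta(11/2, 16/5)
obs 2: x=1 → posterior Beta(13/2, 16/5)
obs 3: x=1 → posterior Beta(15/2, 16/5)
obs 4: x=1 → posterior Beta(17/2, 16/5)
obs 5: x=0 → posterior Beta(17/2, 21/5)
obs 6: x=1 → posterior Beta(19/2, 21/5)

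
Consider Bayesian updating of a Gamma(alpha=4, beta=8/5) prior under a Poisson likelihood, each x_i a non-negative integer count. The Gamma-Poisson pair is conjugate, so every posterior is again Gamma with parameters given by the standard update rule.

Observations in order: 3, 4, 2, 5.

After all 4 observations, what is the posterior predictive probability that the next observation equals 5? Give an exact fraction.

obs 1: x=3 → posterior Gamma(7, 13/5)
obs 2: x=4 → posterior Gamma(11, 18/5)
obs 3: x=2 → posterior Gamma(13, 23/5)
obs 4: x=5 → posterior Gamma(18, 28/5)

93019975860248062809289523200000/851501510281635581209482168317163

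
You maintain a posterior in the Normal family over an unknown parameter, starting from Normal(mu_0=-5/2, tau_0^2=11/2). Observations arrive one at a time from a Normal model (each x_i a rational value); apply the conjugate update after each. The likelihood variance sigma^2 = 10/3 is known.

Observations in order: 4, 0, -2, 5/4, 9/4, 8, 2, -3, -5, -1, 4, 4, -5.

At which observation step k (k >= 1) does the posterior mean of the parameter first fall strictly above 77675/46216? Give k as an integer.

obs 1: x=4 → posterior Normal(82/53, 110/53)
obs 2: x=0 → posterior Normal(41/43, 55/43)
obs 3: x=-2 → posterior Normal(16/119, 110/119)
obs 4: x=5/4 → posterior Normal(229/608, 55/76)
obs 5: x=9/4 → posterior Normal(263/370, 22/37)
obs 6: x=8 → posterior Normal(791/436, 55/109)
obs 7: x=2 → posterior Normal(923/502, 110/251)
obs 8: x=-3 → posterior Normal(725/568, 55/142)
obs 9: x=-5 → posterior Normal(395/634, 110/317)
obs 10: x=-1 → posterior Normal(47/100, 11/35)
obs 11: x=4 → posterior Normal(593/766, 110/383)
obs 12: x=4 → posterior Normal(857/832, 55/208)
obs 13: x=-5 → posterior Normal(527/898, 110/449)

k = 6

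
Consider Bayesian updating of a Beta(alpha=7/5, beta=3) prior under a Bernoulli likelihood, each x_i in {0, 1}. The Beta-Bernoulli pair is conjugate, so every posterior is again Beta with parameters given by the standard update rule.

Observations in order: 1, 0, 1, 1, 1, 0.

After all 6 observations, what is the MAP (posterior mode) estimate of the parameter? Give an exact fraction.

obs 1: x=1 → posterior Beta(12/5, 3)
obs 2: x=0 → posterior Beta(12/5, 4)
obs 3: x=1 → posterior Beta(17/5, 4)
obs 4: x=1 → posterior Beta(22/5, 4)
obs 5: x=1 → posterior Beta(27/5, 4)
obs 6: x=0 → posterior Beta(27/5, 5)

11/21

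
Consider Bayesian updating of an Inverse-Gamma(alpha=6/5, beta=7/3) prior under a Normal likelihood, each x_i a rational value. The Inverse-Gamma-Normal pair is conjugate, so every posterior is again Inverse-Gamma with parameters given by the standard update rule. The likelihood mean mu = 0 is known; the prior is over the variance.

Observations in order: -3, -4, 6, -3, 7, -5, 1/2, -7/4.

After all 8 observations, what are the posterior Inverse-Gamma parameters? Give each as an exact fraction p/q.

obs 1: x=-3 → posterior Inverse-Gamma(17/10, 41/6)
obs 2: x=-4 → posterior Inverse-Gamma(11/5, 89/6)
obs 3: x=6 → posterior Inverse-Gamma(27/10, 197/6)
obs 4: x=-3 → posterior Inverse-Gamma(16/5, 112/3)
obs 5: x=7 → posterior Inverse-Gamma(37/10, 371/6)
obs 6: x=-5 → posterior Inverse-Gamma(21/5, 223/3)
obs 7: x=1/2 → posterior Inverse-Gamma(47/10, 1787/24)
obs 8: x=-7/4 → posterior Inverse-Gamma(26/5, 7295/96)

alpha=26/5, beta=7295/96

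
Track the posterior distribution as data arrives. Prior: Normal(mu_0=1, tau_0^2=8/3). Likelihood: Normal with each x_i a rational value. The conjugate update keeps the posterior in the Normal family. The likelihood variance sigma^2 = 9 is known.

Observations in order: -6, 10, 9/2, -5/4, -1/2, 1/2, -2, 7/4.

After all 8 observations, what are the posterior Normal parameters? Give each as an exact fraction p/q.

mu_0=83/91, tau_0^2=72/91

obs 1: x=-6 → posterior Normal(-3/5, 72/35)
obs 2: x=10 → posterior Normal(59/43, 72/43)
obs 3: x=9/2 → posterior Normal(95/51, 24/17)
obs 4: x=-5/4 → posterior Normal(85/59, 72/59)
obs 5: x=-1/2 → posterior Normal(81/67, 72/67)
obs 6: x=1/2 → posterior Normal(17/15, 24/25)
obs 7: x=-2 → posterior Normal(69/83, 72/83)
obs 8: x=7/4 → posterior Normal(83/91, 72/91)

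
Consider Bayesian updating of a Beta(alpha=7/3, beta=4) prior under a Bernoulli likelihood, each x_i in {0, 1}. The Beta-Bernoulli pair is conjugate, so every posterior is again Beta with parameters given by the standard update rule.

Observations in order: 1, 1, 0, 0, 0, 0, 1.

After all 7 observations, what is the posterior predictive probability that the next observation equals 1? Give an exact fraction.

2/5

obs 1: x=1 → posterior Beta(10/3, 4)
obs 2: x=1 → posterior Beta(13/3, 4)
obs 3: x=0 → posterior Beta(13/3, 5)
obs 4: x=0 → posterior Beta(13/3, 6)
obs 5: x=0 → posterior Beta(13/3, 7)
obs 6: x=0 → posterior Beta(13/3, 8)
obs 7: x=1 → posterior Beta(16/3, 8)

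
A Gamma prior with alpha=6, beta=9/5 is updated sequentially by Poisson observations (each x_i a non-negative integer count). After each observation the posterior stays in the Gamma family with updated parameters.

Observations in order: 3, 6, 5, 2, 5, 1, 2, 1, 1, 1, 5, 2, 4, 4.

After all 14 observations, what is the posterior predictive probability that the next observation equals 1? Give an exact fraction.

60963569313016700764099510995557450996934168941573385461237884801354103869362639430446316805/405923112240916487848607904175529235769740857659216621284228199158754237589953209226040967168

obs 1: x=3 → posterior Gamma(9, 14/5)
obs 2: x=6 → posterior Gamma(15, 19/5)
obs 3: x=5 → posterior Gamma(20, 24/5)
obs 4: x=2 → posterior Gamma(22, 29/5)
obs 5: x=5 → posterior Gamma(27, 34/5)
obs 6: x=1 → posterior Gamma(28, 39/5)
obs 7: x=2 → posterior Gamma(30, 44/5)
obs 8: x=1 → posterior Gamma(31, 49/5)
obs 9: x=1 → posterior Gamma(32, 54/5)
obs 10: x=1 → posterior Gamma(33, 59/5)
obs 11: x=5 → posterior Gamma(38, 64/5)
obs 12: x=2 → posterior Gamma(40, 69/5)
obs 13: x=4 → posterior Gamma(44, 74/5)
obs 14: x=4 → posterior Gamma(48, 79/5)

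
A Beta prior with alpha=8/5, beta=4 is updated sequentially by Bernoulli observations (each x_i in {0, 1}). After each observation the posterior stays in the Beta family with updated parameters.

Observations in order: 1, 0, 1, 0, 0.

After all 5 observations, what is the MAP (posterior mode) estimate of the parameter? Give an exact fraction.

13/43

obs 1: x=1 → posterior Beta(13/5, 4)
obs 2: x=0 → posterior Beta(13/5, 5)
obs 3: x=1 → posterior Beta(18/5, 5)
obs 4: x=0 → posterior Beta(18/5, 6)
obs 5: x=0 → posterior Beta(18/5, 7)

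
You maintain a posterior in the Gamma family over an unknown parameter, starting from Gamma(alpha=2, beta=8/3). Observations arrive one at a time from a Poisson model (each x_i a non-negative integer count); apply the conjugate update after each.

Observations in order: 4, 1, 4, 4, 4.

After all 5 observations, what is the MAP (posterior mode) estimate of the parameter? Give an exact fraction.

obs 1: x=4 → posterior Gamma(6, 11/3)
obs 2: x=1 → posterior Gamma(7, 14/3)
obs 3: x=4 → posterior Gamma(11, 17/3)
obs 4: x=4 → posterior Gamma(15, 20/3)
obs 5: x=4 → posterior Gamma(19, 23/3)

54/23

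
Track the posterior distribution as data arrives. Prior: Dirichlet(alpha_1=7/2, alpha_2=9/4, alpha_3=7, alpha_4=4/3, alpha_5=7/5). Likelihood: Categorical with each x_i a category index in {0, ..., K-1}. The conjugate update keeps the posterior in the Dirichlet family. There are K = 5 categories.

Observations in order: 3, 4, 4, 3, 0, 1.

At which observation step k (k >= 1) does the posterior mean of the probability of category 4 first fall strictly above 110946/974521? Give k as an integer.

obs 1: x=3 → posterior Dirichlet(7/2, 9/4, 7, 7/3, 7/5)
obs 2: x=4 → posterior Dirichlet(7/2, 9/4, 7, 7/3, 12/5)
obs 3: x=4 → posterior Dirichlet(7/2, 9/4, 7, 7/3, 17/5)
obs 4: x=3 → posterior Dirichlet(7/2, 9/4, 7, 10/3, 17/5)
obs 5: x=0 → posterior Dirichlet(9/2, 9/4, 7, 10/3, 17/5)
obs 6: x=1 → posterior Dirichlet(9/2, 13/4, 7, 10/3, 17/5)

k = 2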